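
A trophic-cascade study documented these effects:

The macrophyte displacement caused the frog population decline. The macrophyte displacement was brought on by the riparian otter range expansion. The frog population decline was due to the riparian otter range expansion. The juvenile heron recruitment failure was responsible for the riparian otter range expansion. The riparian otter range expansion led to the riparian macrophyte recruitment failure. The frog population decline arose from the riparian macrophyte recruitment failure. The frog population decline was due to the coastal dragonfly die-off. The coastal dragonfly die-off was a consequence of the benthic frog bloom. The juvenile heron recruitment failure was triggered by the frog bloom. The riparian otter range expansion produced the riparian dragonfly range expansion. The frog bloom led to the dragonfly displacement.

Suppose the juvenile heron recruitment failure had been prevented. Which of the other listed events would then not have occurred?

the macrophyte displacement, the riparian dragonfly range expansion, the riparian macrophyte recruitment failure, the riparian otter range expansion

Downstream of the juvenile heron recruitment failure: the riparian otter range expansion, the riparian dragonfly range expansion, the macrophyte displacement, the riparian macrophyte recruitment failure, the frog population decline.
Of those, still caused via another path: the frog population decline.
The remainder have no surviving cause.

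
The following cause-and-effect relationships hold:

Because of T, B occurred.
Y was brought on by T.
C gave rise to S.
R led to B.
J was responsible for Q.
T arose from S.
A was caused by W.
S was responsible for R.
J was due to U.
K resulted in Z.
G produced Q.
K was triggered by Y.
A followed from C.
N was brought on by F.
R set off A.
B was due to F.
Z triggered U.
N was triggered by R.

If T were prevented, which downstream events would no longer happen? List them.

Downstream of T: Y, K, Z, U, J, Q, B.
Of those, still caused via another path: Q, B.
The remainder have no surviving cause.

J, K, U, Y, Z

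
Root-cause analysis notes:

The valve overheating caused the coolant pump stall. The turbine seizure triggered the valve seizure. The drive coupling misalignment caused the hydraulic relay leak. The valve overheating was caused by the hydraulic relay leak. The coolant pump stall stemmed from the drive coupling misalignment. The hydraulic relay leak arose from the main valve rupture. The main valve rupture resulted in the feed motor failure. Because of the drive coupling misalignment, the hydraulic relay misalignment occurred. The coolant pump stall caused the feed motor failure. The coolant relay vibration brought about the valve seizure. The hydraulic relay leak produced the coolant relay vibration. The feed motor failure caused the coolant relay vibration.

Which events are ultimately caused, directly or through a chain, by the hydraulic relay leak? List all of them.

the coolant pump stall, the coolant relay vibration, the feed motor failure, the valve overheating, the valve seizure

Direct effects: the valve overheating, the coolant relay vibration.
2 steps out: the coolant pump stall, the valve seizure.
3 steps out: the feed motor failure.
Not reachable from it: the drive coupling misalignment, the main valve rupture, the turbine seizure, the hydraulic relay misalignment.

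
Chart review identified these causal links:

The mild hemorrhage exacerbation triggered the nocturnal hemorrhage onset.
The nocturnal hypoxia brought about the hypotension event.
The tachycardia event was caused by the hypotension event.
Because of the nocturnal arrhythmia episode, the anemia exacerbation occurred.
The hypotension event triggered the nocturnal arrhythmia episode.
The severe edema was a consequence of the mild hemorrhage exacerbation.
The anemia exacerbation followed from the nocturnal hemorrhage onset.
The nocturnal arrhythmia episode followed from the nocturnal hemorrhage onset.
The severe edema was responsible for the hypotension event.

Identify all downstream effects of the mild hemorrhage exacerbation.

the anemia exacerbation, the hypotension event, the nocturnal arrhythmia episode, the nocturnal hemorrhage onset, the severe edema, the tachycardia event

Direct effects: the severe edema, the nocturnal hemorrhage onset.
2 steps out: the hypotension event, the nocturnal arrhythmia episode, the anemia exacerbation.
3 steps out: the tachycardia event.
Not reachable from it: the nocturnal hypoxia.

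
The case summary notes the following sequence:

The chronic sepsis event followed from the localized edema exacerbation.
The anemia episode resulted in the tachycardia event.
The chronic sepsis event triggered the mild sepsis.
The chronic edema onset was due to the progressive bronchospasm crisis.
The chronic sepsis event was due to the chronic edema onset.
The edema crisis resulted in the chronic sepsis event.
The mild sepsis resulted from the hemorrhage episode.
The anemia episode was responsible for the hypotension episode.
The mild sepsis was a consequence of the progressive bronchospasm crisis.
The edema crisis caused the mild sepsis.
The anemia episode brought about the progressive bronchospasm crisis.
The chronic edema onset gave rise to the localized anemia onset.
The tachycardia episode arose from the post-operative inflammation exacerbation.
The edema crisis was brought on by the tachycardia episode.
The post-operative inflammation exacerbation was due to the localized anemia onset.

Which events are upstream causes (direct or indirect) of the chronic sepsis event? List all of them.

Immediate causes of the chronic sepsis event: the localized edema exacerbation, the chronic edema onset, the edema crisis.
Further upstream: the anemia episode, the progressive bronchospasm crisis, the localized anemia onset, the post-operative inflammation exacerbation, the tachycardia episode.

the anemia episode, the chronic edema onset, the edema crisis, the localized anemia onset, the localized edema exacerbation, the post-operative inflammation exacerbation, the progressive bronchospasm crisis, the tachycardia episode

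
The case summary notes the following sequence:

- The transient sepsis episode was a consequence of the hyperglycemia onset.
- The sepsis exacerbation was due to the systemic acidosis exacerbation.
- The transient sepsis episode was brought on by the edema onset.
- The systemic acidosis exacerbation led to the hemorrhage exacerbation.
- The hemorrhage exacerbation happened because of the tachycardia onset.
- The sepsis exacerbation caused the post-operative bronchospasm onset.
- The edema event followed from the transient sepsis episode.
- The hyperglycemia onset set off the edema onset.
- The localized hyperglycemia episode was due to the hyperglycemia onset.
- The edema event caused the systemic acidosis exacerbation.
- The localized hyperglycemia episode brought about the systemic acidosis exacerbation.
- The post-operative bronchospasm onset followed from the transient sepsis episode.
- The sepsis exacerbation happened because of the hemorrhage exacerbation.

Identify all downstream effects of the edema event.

Direct effects: the systemic acidosis exacerbation.
2 steps out: the hemorrhage exacerbation, the sepsis exacerbation.
3 steps out: the post-operative bronchospasm onset.
Not reachable from it: the hyperglycemia onset, the localized hyperglycemia episode, the edema onset, the transient sepsis episode, the tachycardia onset.

the hemorrhage exacerbation, the post-operative bronchospasm onset, the sepsis exacerbation, the systemic acidosis exacerbation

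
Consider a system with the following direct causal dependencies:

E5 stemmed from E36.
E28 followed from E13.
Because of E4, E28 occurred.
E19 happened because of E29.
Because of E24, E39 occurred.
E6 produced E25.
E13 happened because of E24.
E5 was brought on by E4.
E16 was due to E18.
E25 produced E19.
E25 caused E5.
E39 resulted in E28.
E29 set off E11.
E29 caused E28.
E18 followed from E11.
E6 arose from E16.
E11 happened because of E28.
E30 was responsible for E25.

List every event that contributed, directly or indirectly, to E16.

E11, E13, E18, E24, E28, E29, E39, E4

Immediate cause of E16: E18.
Further upstream: E24, E13, E39, E4, E29, E28, E11.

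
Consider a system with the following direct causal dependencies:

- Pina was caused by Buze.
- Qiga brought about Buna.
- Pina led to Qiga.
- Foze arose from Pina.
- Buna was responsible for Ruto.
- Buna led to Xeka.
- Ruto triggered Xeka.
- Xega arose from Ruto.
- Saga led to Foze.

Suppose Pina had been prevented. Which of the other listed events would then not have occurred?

Downstream of Pina: Foze, Qiga, Buna, Ruto, Xega, Xeka.
Of those, still caused via another path: Foze.
The remainder have no surviving cause.

Buna, Qiga, Ruto, Xega, Xeka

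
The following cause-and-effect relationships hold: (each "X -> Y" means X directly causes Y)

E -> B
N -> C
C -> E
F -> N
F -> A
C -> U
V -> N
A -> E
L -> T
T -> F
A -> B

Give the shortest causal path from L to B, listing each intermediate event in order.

L → T
T → F
F → A
A → B
Length: 4 steps.

L → T → F → A → B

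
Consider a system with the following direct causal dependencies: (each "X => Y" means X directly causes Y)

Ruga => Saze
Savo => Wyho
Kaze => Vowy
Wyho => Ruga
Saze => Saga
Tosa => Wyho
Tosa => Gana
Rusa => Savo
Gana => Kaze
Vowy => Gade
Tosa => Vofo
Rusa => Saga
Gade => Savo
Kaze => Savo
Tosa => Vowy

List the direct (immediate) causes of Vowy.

Kaze, Tosa

Upstream contributors include Gana, but only Kaze, Tosa feed directly into Vowy.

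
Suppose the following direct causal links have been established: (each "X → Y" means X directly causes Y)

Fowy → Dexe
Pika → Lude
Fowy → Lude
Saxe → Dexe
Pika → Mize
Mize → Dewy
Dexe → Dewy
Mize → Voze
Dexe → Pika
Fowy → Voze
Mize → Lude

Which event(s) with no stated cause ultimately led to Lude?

Tracing upstream from Lude: Lude ← Fowy.
A separate upstream branch: Lude ← Pika ← Dexe ← Saxe.
Each of those chain origins has no stated cause.

Fowy, Saxe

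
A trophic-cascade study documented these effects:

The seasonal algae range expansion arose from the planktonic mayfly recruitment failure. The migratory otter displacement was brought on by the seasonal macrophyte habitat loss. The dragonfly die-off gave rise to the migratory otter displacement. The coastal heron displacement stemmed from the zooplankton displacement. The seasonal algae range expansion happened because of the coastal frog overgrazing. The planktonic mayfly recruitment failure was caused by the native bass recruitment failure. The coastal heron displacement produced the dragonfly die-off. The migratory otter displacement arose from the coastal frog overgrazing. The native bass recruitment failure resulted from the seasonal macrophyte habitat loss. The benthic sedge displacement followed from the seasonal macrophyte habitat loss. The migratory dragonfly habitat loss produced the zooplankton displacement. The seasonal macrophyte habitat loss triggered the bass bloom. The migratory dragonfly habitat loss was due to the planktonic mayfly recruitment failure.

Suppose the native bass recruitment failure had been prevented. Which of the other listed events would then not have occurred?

Downstream of the native bass recruitment failure: the planktonic mayfly recruitment failure, the migratory dragonfly habitat loss, the zooplankton displacement, the coastal heron displacement, the dragonfly die-off, the migratory otter displacement, the seasonal algae range expansion.
Of those, still caused via another path: the migratory otter displacement, the seasonal algae range expansion.
The remainder have no surviving cause.

the coastal heron displacement, the dragonfly die-off, the migratory dragonfly habitat loss, the planktonic mayfly recruitment failure, the zooplankton displacement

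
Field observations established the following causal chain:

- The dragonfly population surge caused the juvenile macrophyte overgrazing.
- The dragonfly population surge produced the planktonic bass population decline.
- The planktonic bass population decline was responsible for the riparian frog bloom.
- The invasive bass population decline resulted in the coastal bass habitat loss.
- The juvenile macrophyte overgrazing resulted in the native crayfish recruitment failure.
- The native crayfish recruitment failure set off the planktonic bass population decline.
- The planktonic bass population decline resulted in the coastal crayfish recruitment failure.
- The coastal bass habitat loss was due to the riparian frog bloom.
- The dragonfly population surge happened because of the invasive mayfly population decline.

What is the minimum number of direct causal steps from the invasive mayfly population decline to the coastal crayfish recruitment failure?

3

Shortest chain: the invasive mayfly population decline → the dragonfly population surge → the planktonic bass population decline → the coastal crayfish recruitment failure.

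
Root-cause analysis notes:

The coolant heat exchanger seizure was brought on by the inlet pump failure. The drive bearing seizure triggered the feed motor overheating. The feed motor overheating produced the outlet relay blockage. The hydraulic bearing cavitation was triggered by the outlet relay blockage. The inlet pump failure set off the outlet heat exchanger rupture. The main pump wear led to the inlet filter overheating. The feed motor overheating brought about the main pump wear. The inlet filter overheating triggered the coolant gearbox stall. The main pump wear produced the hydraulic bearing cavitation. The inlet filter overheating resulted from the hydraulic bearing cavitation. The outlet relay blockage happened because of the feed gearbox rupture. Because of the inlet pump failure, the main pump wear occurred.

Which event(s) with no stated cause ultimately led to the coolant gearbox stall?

Tracing upstream from the coolant gearbox stall: the coolant gearbox stall ← the inlet filter overheating ← the main pump wear ← the inlet pump failure.
A separate upstream branch: the coolant gearbox stall ← the inlet filter overheating ← the hydraulic bearing cavitation ← the outlet relay blockage ← the feed gearbox rupture.
A separate upstream branch: the coolant gearbox stall ← the inlet filter overheating ← the main pump wear ← the feed motor overheating ← the drive bearing seizure.
Each of those chain origins has no stated cause.

the drive bearing seizure, the feed gearbox rupture, the inlet pump failure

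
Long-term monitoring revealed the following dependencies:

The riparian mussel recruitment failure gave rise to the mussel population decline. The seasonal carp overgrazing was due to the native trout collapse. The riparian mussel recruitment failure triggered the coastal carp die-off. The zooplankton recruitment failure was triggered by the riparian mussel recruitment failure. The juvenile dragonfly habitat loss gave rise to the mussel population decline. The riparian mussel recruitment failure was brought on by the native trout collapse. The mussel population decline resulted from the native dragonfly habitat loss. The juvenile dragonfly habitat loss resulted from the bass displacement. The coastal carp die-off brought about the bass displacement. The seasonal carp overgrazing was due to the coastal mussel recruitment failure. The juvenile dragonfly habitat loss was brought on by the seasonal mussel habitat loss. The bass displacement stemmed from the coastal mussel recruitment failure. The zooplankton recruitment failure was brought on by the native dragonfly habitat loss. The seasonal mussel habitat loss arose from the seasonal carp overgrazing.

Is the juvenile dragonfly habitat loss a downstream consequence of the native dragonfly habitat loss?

The native dragonfly habitat loss leads to the zooplankton recruitment failure, the mussel population decline; the juvenile dragonfly habitat loss is not among them.

No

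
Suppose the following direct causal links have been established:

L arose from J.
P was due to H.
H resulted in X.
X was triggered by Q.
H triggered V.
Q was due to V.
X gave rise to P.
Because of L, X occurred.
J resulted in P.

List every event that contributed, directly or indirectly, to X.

Immediate causes of X: H, L, Q.
Further upstream: V, J.

H, J, L, Q, V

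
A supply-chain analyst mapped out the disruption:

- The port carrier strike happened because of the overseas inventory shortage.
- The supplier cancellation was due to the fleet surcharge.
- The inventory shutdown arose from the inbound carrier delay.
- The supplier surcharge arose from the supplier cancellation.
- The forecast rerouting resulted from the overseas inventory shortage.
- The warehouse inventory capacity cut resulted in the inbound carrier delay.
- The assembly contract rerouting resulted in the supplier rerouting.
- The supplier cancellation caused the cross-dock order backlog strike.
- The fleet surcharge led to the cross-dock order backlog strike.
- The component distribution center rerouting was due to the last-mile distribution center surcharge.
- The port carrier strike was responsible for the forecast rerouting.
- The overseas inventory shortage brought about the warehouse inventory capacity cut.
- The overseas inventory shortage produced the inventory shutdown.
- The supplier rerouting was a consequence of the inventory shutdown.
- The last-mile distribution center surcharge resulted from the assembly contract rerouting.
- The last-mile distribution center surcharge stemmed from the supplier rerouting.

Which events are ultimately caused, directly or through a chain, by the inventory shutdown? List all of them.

Direct effects: the supplier rerouting.
2 steps out: the last-mile distribution center surcharge.
3 steps out: the component distribution center rerouting.
Not reachable from it: the fleet surcharge, the supplier cancellation, the supplier surcharge, the overseas inventory shortage, the cross-dock order backlog strike, the warehouse inventory capacity cut, the inbound carrier delay, the assembly contract rerouting, the port carrier strike, the forecast rerouting.

the component distribution center rerouting, the last-mile distribution center surcharge, the supplier rerouting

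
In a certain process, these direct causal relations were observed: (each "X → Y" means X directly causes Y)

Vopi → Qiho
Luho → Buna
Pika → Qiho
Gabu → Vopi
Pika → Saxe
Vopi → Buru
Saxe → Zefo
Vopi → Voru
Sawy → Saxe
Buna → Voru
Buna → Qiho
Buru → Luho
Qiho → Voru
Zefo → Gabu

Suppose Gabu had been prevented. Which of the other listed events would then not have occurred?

Buna, Buru, Luho, Vopi

Downstream of Gabu: Vopi, Buru, Luho, Buna, Qiho, Voru.
Of those, still caused via another path: Qiho, Voru.
The remainder have no surviving cause.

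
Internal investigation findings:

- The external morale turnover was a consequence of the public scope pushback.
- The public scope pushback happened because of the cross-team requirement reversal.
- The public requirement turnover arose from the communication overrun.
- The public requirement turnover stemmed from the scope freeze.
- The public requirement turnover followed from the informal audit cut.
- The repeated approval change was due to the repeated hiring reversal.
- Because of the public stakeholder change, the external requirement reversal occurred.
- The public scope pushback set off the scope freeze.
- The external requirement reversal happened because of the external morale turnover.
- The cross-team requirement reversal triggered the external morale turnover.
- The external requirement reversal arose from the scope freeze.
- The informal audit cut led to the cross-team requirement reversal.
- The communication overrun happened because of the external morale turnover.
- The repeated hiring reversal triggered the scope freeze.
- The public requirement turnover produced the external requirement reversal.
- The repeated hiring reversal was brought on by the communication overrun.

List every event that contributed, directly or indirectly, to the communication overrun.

Immediate cause of the communication overrun: the external morale turnover.
Further upstream: the informal audit cut, the cross-team requirement reversal, the public scope pushback.

the cross-team requirement reversal, the external morale turnover, the informal audit cut, the public scope pushback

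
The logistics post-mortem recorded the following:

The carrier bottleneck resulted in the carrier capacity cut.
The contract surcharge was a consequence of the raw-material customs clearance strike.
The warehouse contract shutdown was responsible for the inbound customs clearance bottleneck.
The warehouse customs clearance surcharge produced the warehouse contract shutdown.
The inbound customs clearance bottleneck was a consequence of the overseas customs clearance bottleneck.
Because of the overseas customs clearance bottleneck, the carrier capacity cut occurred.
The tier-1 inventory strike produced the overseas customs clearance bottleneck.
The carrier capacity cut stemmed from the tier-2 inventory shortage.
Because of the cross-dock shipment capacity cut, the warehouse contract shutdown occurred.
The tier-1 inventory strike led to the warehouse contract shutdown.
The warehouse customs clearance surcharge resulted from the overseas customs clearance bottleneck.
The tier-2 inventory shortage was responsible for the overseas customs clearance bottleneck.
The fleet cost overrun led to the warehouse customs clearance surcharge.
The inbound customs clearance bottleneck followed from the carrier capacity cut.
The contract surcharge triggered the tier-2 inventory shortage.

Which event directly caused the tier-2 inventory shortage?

the contract surcharge

Upstream contributors include the raw-material customs clearance strike, but only the contract surcharge feeds directly into the tier-2 inventory shortage.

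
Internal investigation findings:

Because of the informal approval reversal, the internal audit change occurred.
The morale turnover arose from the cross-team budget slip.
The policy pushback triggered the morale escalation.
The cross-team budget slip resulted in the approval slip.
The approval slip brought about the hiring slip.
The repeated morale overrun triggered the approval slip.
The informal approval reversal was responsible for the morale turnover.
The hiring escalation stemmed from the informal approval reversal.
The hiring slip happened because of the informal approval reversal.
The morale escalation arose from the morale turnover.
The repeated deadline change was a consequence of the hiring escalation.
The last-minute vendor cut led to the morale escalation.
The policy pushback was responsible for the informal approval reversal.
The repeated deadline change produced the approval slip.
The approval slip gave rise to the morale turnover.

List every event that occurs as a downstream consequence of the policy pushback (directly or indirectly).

the approval slip, the hiring escalation, the hiring slip, the informal approval reversal, the internal audit change, the morale escalation, the morale turnover, the repeated deadline change

Direct effects: the informal approval reversal, the morale escalation.
2 steps out: the internal audit change, the hiring escalation, the hiring slip, the morale turnover.
3 steps out: the repeated deadline change.
4 steps out: the approval slip.
Not reachable from it: the repeated morale overrun, the cross-team budget slip, the last-minute vendor cut.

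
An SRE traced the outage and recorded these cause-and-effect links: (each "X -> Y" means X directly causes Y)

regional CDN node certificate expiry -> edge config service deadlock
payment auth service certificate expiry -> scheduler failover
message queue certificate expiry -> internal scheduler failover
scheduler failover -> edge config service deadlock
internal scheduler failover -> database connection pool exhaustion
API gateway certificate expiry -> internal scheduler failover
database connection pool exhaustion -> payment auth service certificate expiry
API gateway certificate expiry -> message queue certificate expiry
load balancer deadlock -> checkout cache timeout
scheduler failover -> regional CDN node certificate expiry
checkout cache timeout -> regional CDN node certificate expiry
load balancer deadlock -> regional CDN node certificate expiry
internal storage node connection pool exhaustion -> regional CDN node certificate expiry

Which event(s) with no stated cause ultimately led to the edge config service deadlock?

Tracing upstream from the edge config service deadlock: the edge config service deadlock ← the regional CDN node certificate expiry ← the load balancer deadlock.
A separate upstream branch: the edge config service deadlock ← the scheduler failover ← the payment auth service certificate expiry ← the database connection pool exhaustion ← the internal scheduler failover ← the API gateway certificate expiry.
A separate upstream branch: the edge config service deadlock ← the regional CDN node certificate expiry ← the internal storage node connection pool exhaustion.
Each of those chain origins has no stated cause.

the API gateway certificate expiry, the internal storage node connection pool exhaustion, the load balancer deadlock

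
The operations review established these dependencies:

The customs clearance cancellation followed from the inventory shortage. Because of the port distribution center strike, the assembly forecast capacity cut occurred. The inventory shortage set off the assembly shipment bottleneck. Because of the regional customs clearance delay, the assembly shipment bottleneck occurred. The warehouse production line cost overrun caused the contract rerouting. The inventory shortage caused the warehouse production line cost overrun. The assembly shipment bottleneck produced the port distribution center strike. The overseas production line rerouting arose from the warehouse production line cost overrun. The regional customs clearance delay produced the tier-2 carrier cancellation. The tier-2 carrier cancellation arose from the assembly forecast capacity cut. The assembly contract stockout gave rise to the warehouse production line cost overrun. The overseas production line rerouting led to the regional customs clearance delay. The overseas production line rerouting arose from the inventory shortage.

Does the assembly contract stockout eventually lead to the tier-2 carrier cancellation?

Yes

There is a causal chain: the assembly contract stockout → the warehouse production line cost overrun → the overseas production line rerouting → the regional customs clearance delay → the tier-2 carrier cancellation.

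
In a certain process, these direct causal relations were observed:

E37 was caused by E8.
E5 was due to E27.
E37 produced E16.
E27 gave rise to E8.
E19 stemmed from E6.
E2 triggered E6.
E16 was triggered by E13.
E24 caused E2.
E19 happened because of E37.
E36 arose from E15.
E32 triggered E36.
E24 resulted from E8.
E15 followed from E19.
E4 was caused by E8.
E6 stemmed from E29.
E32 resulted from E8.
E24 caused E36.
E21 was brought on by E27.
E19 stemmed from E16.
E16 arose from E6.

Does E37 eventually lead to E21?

No

E37 leads to E16, E19, E15, E36; E21 is not among them.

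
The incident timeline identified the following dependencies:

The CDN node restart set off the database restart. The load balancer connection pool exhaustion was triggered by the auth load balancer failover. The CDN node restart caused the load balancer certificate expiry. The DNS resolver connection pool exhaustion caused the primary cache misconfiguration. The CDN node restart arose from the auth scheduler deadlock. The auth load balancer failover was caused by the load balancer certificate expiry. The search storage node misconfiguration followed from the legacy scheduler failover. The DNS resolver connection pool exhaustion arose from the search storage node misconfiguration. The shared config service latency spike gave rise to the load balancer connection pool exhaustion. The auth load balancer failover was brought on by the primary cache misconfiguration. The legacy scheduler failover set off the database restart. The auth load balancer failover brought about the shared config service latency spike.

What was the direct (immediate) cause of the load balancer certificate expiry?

the CDN node restart

Upstream contributors include the auth scheduler deadlock, but only the CDN node restart feeds directly into the load balancer certificate expiry.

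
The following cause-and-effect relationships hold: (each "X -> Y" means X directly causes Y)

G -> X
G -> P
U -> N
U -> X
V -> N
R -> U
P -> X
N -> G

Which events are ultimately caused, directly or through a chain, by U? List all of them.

G, N, P, X

Direct effects: N, X.
2 steps out: G.
3 steps out: P.
Not reachable from it: R, V.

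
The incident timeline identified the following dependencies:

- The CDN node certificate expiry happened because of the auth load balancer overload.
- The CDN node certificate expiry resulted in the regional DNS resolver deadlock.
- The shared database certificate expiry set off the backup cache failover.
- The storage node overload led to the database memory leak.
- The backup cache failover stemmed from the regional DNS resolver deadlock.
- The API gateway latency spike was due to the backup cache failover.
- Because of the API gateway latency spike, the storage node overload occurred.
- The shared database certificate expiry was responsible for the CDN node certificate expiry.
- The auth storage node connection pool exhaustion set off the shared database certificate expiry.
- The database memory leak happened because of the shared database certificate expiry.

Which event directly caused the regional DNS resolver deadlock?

Upstream contributors include the auth storage node connection pool exhaustion, the shared database certificate expiry, the auth load balancer overload, but only the CDN node certificate expiry feeds directly into the regional DNS resolver deadlock.

the CDN node certificate expiry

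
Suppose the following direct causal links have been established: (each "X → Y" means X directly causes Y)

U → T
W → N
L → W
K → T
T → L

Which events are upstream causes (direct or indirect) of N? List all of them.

K, L, T, U, W

Immediate cause of N: W.
Further upstream: U, T, L, K.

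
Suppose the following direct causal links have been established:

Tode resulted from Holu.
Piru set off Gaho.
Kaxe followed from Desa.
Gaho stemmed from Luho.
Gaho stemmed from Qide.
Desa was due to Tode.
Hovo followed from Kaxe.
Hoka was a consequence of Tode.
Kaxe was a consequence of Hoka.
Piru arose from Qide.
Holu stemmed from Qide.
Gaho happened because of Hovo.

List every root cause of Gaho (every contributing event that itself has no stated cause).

Tracing upstream from Gaho: Gaho ← Qide.
A separate upstream branch: Gaho ← Luho.
Each of those chain origins has no stated cause.

Luho, Qide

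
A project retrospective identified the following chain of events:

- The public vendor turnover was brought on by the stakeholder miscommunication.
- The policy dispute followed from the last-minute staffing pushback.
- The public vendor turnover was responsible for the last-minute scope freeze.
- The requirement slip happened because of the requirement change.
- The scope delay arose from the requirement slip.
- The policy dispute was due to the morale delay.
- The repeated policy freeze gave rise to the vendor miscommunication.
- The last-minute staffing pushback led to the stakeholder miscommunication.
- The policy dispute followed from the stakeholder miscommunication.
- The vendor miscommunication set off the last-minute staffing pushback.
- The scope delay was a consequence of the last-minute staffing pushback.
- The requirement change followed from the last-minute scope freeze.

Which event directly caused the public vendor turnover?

Upstream contributors include the repeated policy freeze, the vendor miscommunication, the last-minute staffing pushback, but only the stakeholder miscommunication feeds directly into the public vendor turnover.

the stakeholder miscommunication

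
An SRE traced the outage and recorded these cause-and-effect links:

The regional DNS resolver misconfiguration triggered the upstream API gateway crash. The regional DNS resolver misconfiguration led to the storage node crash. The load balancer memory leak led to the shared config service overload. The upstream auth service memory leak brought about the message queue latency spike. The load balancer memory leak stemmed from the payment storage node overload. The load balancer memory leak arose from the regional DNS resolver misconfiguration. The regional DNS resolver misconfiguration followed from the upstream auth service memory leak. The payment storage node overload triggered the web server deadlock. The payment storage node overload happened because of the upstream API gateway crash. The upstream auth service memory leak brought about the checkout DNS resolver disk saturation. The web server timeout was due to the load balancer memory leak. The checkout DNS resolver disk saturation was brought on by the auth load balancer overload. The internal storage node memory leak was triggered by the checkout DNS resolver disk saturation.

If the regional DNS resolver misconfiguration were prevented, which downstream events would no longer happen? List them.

Downstream of the regional DNS resolver misconfiguration: the upstream API gateway crash, the payment storage node overload, the load balancer memory leak, the web server deadlock, the shared config service overload, the storage node crash, the web server timeout.

the load balancer memory leak, the payment storage node overload, the shared config service overload, the storage node crash, the upstream API gateway crash, the web server deadlock, the web server timeout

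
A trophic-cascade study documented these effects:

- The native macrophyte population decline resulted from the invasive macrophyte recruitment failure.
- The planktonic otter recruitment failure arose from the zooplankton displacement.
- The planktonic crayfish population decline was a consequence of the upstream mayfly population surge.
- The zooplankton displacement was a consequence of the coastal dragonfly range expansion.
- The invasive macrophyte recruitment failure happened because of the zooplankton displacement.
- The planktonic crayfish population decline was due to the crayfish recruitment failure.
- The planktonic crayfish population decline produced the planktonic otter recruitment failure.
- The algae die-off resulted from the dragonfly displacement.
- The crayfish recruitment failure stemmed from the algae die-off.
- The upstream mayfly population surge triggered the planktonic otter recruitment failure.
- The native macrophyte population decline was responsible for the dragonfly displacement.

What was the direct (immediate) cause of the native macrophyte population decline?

the invasive macrophyte recruitment failure

Upstream contributors include the coastal dragonfly range expansion, the zooplankton displacement, but only the invasive macrophyte recruitment failure feeds directly into the native macrophyte population decline.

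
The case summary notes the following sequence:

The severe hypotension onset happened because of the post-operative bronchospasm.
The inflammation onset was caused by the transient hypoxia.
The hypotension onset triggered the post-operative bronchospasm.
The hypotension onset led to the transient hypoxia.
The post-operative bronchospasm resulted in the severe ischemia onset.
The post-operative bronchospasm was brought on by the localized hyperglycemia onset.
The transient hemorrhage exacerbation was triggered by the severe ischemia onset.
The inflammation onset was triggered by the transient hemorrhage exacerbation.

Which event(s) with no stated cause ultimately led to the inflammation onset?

Tracing upstream from the inflammation onset: the inflammation onset ← the transient hypoxia ← the hypotension onset.
A separate upstream branch: the inflammation onset ← the transient hemorrhage exacerbation ← the severe ischemia onset ← the post-operative bronchospasm ← the localized hyperglycemia onset.
Each of those chain origins has no stated cause.

the hypotension onset, the localized hyperglycemia onset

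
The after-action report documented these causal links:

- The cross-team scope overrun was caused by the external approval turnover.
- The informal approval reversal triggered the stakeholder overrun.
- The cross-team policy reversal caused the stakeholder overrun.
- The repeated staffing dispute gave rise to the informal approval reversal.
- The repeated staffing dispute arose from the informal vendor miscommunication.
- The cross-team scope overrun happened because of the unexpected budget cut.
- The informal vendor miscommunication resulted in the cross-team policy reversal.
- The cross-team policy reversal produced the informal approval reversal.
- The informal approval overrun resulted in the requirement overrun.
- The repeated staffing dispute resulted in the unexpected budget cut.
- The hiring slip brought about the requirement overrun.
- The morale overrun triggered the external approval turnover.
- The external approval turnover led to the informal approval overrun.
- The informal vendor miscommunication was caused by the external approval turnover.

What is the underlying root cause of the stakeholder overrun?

the morale overrun

Tracing upstream from the stakeholder overrun: the stakeholder overrun ← the cross-team policy reversal ← the informal vendor miscommunication ← the external approval turnover ← the morale overrun.
The morale overrun has no stated cause, so it is the root.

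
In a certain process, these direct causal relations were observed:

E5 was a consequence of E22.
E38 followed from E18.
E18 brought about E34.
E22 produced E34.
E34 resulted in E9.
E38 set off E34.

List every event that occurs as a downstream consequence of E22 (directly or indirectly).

Direct effects: E5, E34.
2 steps out: E9.
Not reachable from it: E18, E38.

E34, E5, E9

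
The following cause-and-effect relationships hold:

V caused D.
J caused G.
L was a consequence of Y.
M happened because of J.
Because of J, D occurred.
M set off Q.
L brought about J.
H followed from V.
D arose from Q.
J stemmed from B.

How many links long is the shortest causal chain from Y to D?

Shortest chain: Y → L → J → D.

3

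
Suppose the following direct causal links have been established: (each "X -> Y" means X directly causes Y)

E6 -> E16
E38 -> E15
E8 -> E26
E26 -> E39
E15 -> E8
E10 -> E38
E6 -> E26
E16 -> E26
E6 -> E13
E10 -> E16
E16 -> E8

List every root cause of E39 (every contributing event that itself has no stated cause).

Tracing upstream from E39: E39 ← E26 ← E6.
A separate upstream branch: E39 ← E26 ← E16 ← E10.
Each of those chain origins has no stated cause.

E10, E6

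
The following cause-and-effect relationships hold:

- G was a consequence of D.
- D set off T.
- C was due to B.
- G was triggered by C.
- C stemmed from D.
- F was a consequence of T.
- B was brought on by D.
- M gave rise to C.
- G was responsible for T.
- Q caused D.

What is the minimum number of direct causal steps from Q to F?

Shortest chain: Q → D → T → F.

3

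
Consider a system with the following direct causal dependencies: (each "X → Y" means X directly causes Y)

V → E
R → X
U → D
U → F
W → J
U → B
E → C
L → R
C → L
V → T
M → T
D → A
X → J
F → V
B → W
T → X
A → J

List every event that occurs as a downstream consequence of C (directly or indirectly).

J, L, R, X

Direct effects: L.
2 steps out: R.
3 steps out: X.
4 steps out: J.
Not reachable from it: U, B, W, D, M, F, A, V, E, T.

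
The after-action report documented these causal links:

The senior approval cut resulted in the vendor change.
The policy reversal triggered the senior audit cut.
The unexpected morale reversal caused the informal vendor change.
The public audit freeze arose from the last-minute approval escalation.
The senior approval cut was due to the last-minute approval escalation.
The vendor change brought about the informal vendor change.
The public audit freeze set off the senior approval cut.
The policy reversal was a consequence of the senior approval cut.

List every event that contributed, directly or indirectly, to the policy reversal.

the last-minute approval escalation, the public audit freeze, the senior approval cut

Immediate cause of the policy reversal: the senior approval cut.
Further upstream: the last-minute approval escalation, the public audit freeze.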